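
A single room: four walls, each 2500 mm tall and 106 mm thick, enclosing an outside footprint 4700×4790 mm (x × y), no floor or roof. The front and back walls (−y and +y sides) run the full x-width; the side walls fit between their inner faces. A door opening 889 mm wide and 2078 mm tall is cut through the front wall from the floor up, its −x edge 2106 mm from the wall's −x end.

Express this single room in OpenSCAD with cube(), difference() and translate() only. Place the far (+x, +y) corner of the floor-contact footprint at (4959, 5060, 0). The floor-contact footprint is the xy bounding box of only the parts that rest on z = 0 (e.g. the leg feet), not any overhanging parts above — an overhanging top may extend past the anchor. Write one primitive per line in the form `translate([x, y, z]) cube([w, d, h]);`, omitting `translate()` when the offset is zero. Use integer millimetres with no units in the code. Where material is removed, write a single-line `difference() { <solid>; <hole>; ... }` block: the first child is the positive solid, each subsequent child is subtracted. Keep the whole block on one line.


difference() { translate([259, 270, 0]) cube([4700, 106, 2500]); translate([2365, 270, 0]) cube([889, 106, 2078]); }
translate([259, 4954, 0]) cube([4700, 106, 2500]);
translate([259, 376, 0]) cube([106, 4578, 2500]);
translate([4853, 376, 0]) cube([106, 4578, 2500]);


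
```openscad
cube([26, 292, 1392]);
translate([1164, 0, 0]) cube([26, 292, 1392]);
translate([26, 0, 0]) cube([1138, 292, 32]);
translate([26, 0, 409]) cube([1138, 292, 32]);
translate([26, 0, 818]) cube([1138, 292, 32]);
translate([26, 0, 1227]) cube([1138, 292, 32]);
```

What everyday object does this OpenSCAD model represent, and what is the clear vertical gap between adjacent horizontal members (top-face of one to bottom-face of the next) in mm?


A bookshelf. The clear shelf gap is 377 mm.

Two tall side panels with 4 horizontal boards between them — a bookshelf. The first two shelf undersides are at z = 0 and z = 409; with shelf thickness 32, the clear gap is 409 − 0 − 32 = 377 mm.


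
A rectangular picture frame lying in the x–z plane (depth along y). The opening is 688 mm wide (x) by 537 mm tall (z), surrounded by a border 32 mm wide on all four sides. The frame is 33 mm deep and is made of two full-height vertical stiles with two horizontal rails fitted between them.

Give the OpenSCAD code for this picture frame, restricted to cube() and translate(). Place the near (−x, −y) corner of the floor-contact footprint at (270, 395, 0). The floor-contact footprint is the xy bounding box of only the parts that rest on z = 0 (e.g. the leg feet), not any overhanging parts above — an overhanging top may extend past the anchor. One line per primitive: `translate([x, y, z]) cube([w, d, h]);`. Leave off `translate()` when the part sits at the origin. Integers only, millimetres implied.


translate([270, 395, 0]) cube([32, 33, 601]);
translate([990, 395, 0]) cube([32, 33, 601]);
translate([302, 395, 0]) cube([688, 33, 32]);
translate([302, 395, 569]) cube([688, 33, 32]);


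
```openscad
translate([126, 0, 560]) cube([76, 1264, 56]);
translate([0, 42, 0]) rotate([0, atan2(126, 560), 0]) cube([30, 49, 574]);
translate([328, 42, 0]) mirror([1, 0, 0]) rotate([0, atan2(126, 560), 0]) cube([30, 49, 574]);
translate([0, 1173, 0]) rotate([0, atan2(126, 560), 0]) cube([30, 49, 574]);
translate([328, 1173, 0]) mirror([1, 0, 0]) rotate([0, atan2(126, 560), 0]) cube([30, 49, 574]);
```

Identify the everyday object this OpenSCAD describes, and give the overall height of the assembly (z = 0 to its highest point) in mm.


A sawhorse. The overall height is 616 mm.

A beam across two mirrored pairs of raked legs — a sawhorse. The beam's underside is at z = 560 (matching the legs' vertical rise in atan2(126, 560)) and the beam is 56 mm tall, so its top is at 560 + 56 = 616 mm. The raked legs top out at the beam's underside, so that is the highest point.


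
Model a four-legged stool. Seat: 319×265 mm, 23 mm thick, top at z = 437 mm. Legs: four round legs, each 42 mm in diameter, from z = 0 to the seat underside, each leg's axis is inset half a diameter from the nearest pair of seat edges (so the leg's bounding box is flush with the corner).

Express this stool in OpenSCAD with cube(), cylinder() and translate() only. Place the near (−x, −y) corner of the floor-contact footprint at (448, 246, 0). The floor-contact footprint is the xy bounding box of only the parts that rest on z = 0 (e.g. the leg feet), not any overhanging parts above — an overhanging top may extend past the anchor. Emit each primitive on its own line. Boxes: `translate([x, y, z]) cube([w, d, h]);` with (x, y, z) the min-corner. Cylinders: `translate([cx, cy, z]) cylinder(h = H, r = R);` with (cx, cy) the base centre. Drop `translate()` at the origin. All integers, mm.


translate([448, 246, 414]) cube([319, 265, 23]);
translate([469, 267, 0]) cylinder(h = 414, r = 21);
translate([746, 267, 0]) cylinder(h = 414, r = 21);
translate([469, 490, 0]) cylinder(h = 414, r = 21);
translate([746, 490, 0]) cylinder(h = 414, r = 21);


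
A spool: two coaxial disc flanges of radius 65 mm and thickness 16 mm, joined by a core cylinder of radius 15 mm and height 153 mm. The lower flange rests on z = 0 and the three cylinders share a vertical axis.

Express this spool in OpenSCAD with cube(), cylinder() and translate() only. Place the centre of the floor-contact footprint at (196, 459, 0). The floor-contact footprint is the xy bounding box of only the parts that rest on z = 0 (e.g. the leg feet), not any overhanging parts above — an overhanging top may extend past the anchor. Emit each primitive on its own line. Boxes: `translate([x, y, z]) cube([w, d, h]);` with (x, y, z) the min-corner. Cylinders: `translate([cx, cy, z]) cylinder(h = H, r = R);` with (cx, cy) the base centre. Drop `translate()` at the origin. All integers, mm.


translate([196, 459, 0]) cylinder(h = 16, r = 65);
translate([196, 459, 16]) cylinder(h = 153, r = 15);
translate([196, 459, 169]) cylinder(h = 16, r = 65);


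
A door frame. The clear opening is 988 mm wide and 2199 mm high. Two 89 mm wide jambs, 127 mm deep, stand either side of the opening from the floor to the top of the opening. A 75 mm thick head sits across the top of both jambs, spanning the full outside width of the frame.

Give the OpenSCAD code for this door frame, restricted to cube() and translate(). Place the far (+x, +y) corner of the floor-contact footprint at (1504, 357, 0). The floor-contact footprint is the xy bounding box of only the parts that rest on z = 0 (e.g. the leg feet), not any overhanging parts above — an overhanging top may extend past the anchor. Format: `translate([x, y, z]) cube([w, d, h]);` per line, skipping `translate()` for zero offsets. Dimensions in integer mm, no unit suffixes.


translate([338, 230, 0]) cube([89, 127, 2199]);
translate([1415, 230, 0]) cube([89, 127, 2199]);
translate([338, 230, 2199]) cube([1166, 127, 75]);


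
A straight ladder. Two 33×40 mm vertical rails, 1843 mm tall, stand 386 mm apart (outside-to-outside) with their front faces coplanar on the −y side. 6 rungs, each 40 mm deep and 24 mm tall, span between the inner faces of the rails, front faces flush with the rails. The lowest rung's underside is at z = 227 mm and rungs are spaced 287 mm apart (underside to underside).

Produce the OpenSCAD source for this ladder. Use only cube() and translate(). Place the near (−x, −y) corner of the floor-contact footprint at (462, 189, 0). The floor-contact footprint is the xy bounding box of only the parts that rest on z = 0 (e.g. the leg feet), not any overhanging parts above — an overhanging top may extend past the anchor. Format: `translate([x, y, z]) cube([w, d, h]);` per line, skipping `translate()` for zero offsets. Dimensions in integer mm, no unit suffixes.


// rung span = 386 - 2*33 = 320
// rung[k] z = 227 + k*287
translate([462, 189, 0]) cube([33, 40, 1843]);
translate([815, 189, 0]) cube([33, 40, 1843]);
translate([495, 189, 227]) cube([320, 40, 24]);
translate([495, 189, 514]) cube([320, 40, 24]);
translate([495, 189, 801]) cube([320, 40, 24]);
translate([495, 189, 1088]) cube([320, 40, 24]);
translate([495, 189, 1375]) cube([320, 40, 24]);
translate([495, 189, 1662]) cube([320, 40, 24]);


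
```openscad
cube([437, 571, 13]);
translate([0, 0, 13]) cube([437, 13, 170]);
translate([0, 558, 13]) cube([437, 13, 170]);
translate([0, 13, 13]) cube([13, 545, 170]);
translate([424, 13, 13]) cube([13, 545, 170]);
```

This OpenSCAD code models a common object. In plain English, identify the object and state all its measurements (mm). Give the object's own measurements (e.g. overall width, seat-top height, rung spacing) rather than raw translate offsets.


An open-topped rectangular box: outside dimensions 437×571×183 mm, with a uniform wall and base thickness of 13 mm. The base is a full 437×571 slab on the floor; four walls sit on top of the base. The front and back walls (the −y and +y sides) span the full width; the two side walls fit between them.


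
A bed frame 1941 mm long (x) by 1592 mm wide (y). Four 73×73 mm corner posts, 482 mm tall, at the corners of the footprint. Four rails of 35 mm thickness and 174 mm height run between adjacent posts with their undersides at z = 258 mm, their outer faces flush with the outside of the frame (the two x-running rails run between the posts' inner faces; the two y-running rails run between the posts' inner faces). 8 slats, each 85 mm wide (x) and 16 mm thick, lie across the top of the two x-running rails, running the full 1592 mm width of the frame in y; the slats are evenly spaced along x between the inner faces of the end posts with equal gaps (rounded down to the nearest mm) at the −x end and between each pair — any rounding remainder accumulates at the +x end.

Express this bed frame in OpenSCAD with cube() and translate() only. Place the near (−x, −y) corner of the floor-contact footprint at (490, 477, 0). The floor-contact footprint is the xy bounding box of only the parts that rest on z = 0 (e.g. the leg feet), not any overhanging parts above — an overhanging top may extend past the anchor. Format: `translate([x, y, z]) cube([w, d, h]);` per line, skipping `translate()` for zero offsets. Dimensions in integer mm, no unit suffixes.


translate([490, 477, 0]) cube([73, 73, 482]);
translate([490, 1996, 0]) cube([73, 73, 482]);
translate([2358, 477, 0]) cube([73, 73, 482]);
translate([2358, 1996, 0]) cube([73, 73, 482]);
translate([563, 477, 258]) cube([1795, 35, 174]);
translate([563, 2034, 258]) cube([1795, 35, 174]);
translate([490, 550, 258]) cube([35, 1446, 174]);
translate([2396, 550, 258]) cube([35, 1446, 174]);
translate([686, 477, 432]) cube([85, 1592, 16]);
translate([894, 477, 432]) cube([85, 1592, 16]);
translate([1102, 477, 432]) cube([85, 1592, 16]);
translate([1310, 477, 432]) cube([85, 1592, 16]);
translate([1518, 477, 432]) cube([85, 1592, 16]);
translate([1726, 477, 432]) cube([85, 1592, 16]);
translate([1934, 477, 432]) cube([85, 1592, 16]);
translate([2142, 477, 432]) cube([85, 1592, 16]);


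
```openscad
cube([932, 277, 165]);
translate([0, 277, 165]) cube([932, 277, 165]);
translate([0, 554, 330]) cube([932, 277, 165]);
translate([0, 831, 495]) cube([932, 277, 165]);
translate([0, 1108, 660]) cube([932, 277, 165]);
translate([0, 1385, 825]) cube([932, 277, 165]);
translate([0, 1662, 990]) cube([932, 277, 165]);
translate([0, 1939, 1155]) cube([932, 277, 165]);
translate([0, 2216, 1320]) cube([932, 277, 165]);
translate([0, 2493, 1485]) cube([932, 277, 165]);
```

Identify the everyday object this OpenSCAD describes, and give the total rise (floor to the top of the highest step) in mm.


A staircase. The total rise is 1650 mm.

10 identical blocks, each offset up and back from the previous — a staircase. Each step is 165 mm tall and there are 10 of them, so the total rise is 10 × 165 = 1650 mm.


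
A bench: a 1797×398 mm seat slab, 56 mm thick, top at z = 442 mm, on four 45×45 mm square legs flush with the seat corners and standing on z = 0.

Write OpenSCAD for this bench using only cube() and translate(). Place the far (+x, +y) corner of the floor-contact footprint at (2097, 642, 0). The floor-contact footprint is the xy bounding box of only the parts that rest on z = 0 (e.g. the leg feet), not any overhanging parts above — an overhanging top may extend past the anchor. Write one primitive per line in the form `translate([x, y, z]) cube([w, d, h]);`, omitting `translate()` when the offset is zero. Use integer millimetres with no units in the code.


translate([300, 244, 386]) cube([1797, 398, 56]);
translate([300, 244, 0]) cube([45, 45, 386]);
translate([300, 597, 0]) cube([45, 45, 386]);
translate([2052, 244, 0]) cube([45, 45, 386]);
translate([2052, 597, 0]) cube([45, 45, 386]);


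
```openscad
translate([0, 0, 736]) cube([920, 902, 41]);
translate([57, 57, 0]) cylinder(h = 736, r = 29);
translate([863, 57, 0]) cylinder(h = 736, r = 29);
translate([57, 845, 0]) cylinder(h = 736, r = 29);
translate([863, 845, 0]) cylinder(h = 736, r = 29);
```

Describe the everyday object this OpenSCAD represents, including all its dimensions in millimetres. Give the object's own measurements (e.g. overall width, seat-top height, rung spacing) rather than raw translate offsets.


A rectangular dining table. The top is 920×902×41 mm with its upper surface at z = 777 mm. It stands on four round legs of 58 mm diameter, each leg's bounding box inset 28 mm from the nearest pair of top edges, running from the floor to the underside of the top.


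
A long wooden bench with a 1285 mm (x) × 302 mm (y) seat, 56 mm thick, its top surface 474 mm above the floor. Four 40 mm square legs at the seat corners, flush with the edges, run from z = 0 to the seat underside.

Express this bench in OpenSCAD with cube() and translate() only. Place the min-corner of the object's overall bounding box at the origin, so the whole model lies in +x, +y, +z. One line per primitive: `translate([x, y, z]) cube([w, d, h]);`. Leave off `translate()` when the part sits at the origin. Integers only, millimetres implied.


translate([0, 0, 418]) cube([1285, 302, 56]);
cube([40, 40, 418]);
translate([0, 262, 0]) cube([40, 40, 418]);
translate([1245, 0, 0]) cube([40, 40, 418]);
translate([1245, 262, 0]) cube([40, 40, 418]);


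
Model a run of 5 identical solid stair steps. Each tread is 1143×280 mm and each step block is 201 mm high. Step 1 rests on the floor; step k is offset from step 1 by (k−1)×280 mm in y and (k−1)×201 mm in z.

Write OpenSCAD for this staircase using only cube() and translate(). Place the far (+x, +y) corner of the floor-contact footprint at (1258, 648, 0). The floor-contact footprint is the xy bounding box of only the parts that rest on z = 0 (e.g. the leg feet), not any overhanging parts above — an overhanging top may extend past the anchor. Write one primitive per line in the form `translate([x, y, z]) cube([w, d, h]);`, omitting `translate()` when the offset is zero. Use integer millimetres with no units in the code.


translate([115, 368, 0]) cube([1143, 280, 201]);
translate([115, 648, 201]) cube([1143, 280, 201]);
translate([115, 928, 402]) cube([1143, 280, 201]);
translate([115, 1208, 603]) cube([1143, 280, 201]);
translate([115, 1488, 804]) cube([1143, 280, 201]);


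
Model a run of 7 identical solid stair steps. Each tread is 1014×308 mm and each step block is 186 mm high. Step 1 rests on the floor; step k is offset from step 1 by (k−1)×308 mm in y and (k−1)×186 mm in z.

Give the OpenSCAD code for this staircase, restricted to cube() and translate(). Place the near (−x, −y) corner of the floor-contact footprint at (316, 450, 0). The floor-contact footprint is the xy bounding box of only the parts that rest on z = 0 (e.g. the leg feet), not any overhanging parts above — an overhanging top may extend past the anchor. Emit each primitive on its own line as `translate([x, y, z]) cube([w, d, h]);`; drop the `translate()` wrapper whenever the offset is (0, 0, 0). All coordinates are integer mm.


translate([316, 450, 0]) cube([1014, 308, 186]);
translate([316, 758, 186]) cube([1014, 308, 186]);
translate([316, 1066, 372]) cube([1014, 308, 186]);
translate([316, 1374, 558]) cube([1014, 308, 186]);
translate([316, 1682, 744]) cube([1014, 308, 186]);
translate([316, 1990, 930]) cube([1014, 308, 186]);
translate([316, 2298, 1116]) cube([1014, 308, 186]);


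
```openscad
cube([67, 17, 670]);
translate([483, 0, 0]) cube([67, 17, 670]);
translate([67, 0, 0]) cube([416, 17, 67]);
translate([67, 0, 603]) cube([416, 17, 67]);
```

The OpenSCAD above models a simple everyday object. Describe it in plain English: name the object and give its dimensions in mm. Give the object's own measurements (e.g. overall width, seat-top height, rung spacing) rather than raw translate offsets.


A rectangular picture frame lying in the x–z plane (depth along y). The opening is 416 mm wide (x) by 536 mm tall (z), surrounded by a border 67 mm wide on all four sides. The frame is 17 mm deep and is made of two full-height vertical stiles with two horizontal rails fitted between them.


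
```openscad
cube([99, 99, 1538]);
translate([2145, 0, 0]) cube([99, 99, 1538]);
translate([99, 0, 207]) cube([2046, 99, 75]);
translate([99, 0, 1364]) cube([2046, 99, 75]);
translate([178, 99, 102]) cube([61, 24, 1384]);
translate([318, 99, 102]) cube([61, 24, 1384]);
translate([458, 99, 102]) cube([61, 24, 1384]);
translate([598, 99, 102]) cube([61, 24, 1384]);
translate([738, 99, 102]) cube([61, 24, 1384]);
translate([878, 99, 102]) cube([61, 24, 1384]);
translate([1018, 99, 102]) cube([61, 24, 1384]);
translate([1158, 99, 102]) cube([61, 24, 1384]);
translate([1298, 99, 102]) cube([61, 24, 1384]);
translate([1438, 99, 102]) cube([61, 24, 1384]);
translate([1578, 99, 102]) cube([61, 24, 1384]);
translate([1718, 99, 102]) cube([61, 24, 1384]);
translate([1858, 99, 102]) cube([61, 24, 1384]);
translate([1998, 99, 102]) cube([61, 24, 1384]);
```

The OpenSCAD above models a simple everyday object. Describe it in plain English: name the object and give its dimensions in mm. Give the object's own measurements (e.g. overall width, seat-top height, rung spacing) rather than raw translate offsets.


A fence section. Two 99×99 mm posts, 1538 mm tall, stand on the floor with a clear span of 2046 mm between their inner faces. Two horizontal rails of 99×75 mm section span the gap between the posts with their undersides at z = 207 mm and z = 1364 mm, flush with the posts' −y face. 14 pickets, each 61 mm wide, 24 mm thick and 1384 mm tall, are fixed to the +y face of the rails with their bottoms at z = 102 mm, spaced across the span with a 79 mm gap after the −x post and between neighbouring pickets, with 86 mm left before the +x post.


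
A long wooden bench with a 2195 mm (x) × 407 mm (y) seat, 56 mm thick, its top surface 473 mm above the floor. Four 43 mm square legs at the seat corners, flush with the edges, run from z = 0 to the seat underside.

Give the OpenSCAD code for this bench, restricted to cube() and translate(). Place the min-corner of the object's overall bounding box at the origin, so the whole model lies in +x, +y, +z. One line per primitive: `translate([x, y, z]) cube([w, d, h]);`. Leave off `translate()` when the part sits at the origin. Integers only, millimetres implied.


// leg_h = 473 − 56 = 417
translate([0, 0, 417]) cube([2195, 407, 56]);
cube([43, 43, 417]);
translate([0, 364, 0]) cube([43, 43, 417]);
translate([2152, 0, 0]) cube([43, 43, 417]);
translate([2152, 364, 0]) cube([43, 43, 417]);


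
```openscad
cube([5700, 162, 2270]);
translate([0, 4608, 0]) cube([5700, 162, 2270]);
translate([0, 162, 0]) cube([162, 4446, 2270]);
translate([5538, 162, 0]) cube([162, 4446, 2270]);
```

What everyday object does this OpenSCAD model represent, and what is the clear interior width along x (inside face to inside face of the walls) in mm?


A house (or room) frame. The interior width is 5376 mm.

Four 2270 mm walls enclosing a rectangle with no floor or roof — a room or house frame. Outside width is 5700 mm and wall thickness is 162 mm, so the interior width is 5700 − 2 × 162 = 5376 mm.


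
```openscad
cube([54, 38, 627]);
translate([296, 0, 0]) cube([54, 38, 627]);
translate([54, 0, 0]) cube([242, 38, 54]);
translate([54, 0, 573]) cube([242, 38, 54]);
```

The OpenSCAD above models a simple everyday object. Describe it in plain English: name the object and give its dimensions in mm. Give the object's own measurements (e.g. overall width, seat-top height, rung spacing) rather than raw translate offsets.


A rectangular picture frame lying in the x–z plane (depth along y). The opening is 242 mm wide (x) by 519 mm tall (z), surrounded by a border 54 mm wide on all four sides. The frame is 38 mm deep and is made of two full-height vertical stiles with two horizontal rails fitted between them.


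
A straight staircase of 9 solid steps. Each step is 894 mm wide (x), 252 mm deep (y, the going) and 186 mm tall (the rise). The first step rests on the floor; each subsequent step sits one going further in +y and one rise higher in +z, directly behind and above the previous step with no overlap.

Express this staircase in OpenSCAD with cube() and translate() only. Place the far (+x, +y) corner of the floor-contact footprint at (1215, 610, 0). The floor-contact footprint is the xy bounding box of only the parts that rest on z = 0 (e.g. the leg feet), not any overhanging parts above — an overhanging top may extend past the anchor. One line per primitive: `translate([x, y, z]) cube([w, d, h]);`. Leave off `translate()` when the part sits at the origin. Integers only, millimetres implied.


translate([321, 358, 0]) cube([894, 252, 186]);
translate([321, 610, 186]) cube([894, 252, 186]);
translate([321, 862, 372]) cube([894, 252, 186]);
translate([321, 1114, 558]) cube([894, 252, 186]);
translate([321, 1366, 744]) cube([894, 252, 186]);
translate([321, 1618, 930]) cube([894, 252, 186]);
translate([321, 1870, 1116]) cube([894, 252, 186]);
translate([321, 2122, 1302]) cube([894, 252, 186]);
translate([321, 2374, 1488]) cube([894, 252, 186]);


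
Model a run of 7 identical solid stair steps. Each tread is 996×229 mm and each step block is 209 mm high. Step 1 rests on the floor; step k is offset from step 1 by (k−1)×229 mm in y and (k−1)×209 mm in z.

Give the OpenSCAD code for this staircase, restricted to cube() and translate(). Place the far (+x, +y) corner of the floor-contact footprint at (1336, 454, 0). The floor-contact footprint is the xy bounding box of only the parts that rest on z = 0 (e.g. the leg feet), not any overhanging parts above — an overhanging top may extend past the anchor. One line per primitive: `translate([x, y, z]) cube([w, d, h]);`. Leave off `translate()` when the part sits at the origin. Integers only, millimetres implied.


translate([340, 225, 0]) cube([996, 229, 209]);
translate([340, 454, 209]) cube([996, 229, 209]);
translate([340, 683, 418]) cube([996, 229, 209]);
translate([340, 912, 627]) cube([996, 229, 209]);
translate([340, 1141, 836]) cube([996, 229, 209]);
translate([340, 1370, 1045]) cube([996, 229, 209]);
translate([340, 1599, 1254]) cube([996, 229, 209]);


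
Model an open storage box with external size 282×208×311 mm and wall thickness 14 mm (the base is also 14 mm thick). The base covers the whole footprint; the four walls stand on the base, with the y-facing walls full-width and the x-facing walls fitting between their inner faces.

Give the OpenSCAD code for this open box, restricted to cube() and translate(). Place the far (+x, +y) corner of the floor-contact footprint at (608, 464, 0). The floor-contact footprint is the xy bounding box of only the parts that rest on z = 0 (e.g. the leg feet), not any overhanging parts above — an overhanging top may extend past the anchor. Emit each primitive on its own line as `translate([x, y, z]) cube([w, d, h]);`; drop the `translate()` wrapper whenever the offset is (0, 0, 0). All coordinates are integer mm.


translate([326, 256, 0]) cube([282, 208, 14]);
translate([326, 256, 14]) cube([282, 14, 297]);
translate([326, 450, 14]) cube([282, 14, 297]);
translate([326, 270, 14]) cube([14, 180, 297]);
translate([594, 270, 14]) cube([14, 180, 297]);


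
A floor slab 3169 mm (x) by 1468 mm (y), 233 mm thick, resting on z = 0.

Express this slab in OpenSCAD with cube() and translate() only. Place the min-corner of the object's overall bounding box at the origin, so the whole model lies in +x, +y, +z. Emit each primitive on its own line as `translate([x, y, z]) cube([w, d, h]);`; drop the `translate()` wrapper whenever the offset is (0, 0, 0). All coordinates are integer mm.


cube([3169, 1468, 233]);


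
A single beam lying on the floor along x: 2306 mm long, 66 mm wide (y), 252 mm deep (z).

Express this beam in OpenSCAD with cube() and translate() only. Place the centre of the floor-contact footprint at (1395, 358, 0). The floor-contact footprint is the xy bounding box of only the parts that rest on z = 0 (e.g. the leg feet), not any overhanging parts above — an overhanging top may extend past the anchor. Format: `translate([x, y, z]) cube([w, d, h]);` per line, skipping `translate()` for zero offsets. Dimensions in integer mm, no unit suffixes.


translate([242, 325, 0]) cube([2306, 66, 252]);


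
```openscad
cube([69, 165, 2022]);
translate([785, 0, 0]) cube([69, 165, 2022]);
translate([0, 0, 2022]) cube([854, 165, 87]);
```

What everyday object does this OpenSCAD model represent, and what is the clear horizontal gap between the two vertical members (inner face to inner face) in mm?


A door frame. The clear opening width is 716 mm.

Two 2022 mm tall posts with a header on top — a door frame. The left jamb is 69 mm wide at x = 0; the right jamb starts at x = 785. The clear opening is 785 − 69 = 716 mm.


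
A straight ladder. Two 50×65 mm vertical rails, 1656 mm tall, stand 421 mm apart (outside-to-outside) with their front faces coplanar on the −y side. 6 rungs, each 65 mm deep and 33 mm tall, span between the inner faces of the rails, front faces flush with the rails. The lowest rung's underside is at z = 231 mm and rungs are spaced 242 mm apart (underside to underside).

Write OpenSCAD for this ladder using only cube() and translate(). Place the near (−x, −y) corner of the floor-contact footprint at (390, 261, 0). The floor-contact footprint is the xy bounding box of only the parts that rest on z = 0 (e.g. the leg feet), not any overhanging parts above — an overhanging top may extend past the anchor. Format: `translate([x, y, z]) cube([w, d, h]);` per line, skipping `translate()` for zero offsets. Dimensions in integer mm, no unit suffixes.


// rung span = 421 - 2*50 = 321
// rung[k] z = 231 + k*242
translate([390, 261, 0]) cube([50, 65, 1656]);
translate([761, 261, 0]) cube([50, 65, 1656]);
translate([440, 261, 231]) cube([321, 65, 33]);
translate([440, 261, 473]) cube([321, 65, 33]);
translate([440, 261, 715]) cube([321, 65, 33]);
translate([440, 261, 957]) cube([321, 65, 33]);
translate([440, 261, 1199]) cube([321, 65, 33]);
translate([440, 261, 1441]) cube([321, 65, 33]);


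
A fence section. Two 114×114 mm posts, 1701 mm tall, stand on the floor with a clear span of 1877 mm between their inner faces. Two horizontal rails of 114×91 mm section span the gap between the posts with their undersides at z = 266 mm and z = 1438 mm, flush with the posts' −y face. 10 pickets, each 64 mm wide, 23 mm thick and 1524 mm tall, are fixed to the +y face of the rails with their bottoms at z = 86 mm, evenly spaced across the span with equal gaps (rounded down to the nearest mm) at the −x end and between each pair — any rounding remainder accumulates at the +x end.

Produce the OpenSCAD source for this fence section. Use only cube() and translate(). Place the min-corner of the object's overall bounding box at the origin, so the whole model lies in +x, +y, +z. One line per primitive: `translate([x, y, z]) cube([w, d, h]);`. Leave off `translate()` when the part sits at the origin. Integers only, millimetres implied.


cube([114, 114, 1701]);
translate([1991, 0, 0]) cube([114, 114, 1701]);
translate([114, 0, 266]) cube([1877, 114, 91]);
translate([114, 0, 1438]) cube([1877, 114, 91]);
translate([226, 114, 86]) cube([64, 23, 1524]);
translate([402, 114, 86]) cube([64, 23, 1524]);
translate([578, 114, 86]) cube([64, 23, 1524]);
translate([754, 114, 86]) cube([64, 23, 1524]);
translate([930, 114, 86]) cube([64, 23, 1524]);
translate([1106, 114, 86]) cube([64, 23, 1524]);
translate([1282, 114, 86]) cube([64, 23, 1524]);
translate([1458, 114, 86]) cube([64, 23, 1524]);
translate([1634, 114, 86]) cube([64, 23, 1524]);
translate([1810, 114, 86]) cube([64, 23, 1524]);


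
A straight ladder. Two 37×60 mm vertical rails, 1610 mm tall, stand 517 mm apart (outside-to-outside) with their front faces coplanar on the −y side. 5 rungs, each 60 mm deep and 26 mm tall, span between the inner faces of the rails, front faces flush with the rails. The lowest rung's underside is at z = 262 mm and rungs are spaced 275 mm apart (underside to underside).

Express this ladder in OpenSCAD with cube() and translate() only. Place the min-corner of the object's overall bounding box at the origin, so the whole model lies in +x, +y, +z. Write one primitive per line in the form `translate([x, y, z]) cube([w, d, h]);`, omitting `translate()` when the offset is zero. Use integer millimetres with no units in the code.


// rung span = 517 - 2*37 = 443
// rung[k] z = 262 + k*275
cube([37, 60, 1610]);
translate([480, 0, 0]) cube([37, 60, 1610]);
translate([37, 0, 262]) cube([443, 60, 26]);
translate([37, 0, 537]) cube([443, 60, 26]);
translate([37, 0, 812]) cube([443, 60, 26]);
translate([37, 0, 1087]) cube([443, 60, 26]);
translate([37, 0, 1362]) cube([443, 60, 26]);


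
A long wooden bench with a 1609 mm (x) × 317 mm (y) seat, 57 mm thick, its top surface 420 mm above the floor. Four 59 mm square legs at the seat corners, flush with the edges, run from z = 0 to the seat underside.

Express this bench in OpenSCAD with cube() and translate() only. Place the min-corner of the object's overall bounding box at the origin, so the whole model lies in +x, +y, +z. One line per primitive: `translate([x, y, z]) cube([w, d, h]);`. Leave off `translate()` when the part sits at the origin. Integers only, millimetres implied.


translate([0, 0, 363]) cube([1609, 317, 57]);
cube([59, 59, 363]);
translate([0, 258, 0]) cube([59, 59, 363]);
translate([1550, 0, 0]) cube([59, 59, 363]);
translate([1550, 258, 0]) cube([59, 59, 363]);


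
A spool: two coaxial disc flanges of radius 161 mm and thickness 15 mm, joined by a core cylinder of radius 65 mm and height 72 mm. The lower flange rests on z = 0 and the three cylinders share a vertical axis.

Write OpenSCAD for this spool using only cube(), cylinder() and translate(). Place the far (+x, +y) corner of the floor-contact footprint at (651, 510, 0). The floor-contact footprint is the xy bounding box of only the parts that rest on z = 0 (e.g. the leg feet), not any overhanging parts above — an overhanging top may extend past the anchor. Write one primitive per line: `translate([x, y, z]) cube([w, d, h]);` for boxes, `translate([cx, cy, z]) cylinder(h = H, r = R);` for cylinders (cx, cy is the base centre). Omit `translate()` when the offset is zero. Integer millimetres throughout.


translate([490, 349, 0]) cylinder(h = 15, r = 161);
translate([490, 349, 15]) cylinder(h = 72, r = 65);
translate([490, 349, 87]) cylinder(h = 15, r = 161);


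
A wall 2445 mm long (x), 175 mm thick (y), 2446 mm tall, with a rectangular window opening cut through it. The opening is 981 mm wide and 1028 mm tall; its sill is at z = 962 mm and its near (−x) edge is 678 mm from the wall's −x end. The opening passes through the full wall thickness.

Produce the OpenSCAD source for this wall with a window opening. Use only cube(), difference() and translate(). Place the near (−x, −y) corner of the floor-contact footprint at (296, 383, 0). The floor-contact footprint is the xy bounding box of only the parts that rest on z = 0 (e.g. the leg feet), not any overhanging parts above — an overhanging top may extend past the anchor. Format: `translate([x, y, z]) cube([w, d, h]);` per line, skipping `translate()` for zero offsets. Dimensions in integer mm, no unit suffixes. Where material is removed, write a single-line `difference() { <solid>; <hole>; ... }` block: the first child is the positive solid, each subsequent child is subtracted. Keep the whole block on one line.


difference() { translate([296, 383, 0]) cube([2445, 175, 2446]); translate([974, 383, 962]) cube([981, 175, 1028]); }


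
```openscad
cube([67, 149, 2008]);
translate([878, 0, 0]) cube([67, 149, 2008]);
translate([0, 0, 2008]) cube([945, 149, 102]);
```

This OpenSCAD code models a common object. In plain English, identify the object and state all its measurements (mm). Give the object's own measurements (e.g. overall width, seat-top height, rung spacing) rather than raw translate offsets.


A door frame. The clear opening is 811 mm wide and 2008 mm high. Two 67 mm wide jambs, 149 mm deep, stand either side of the opening from the floor to the top of the opening. A 102 mm thick head sits across the top of both jambs, spanning the full outside width of the frame.


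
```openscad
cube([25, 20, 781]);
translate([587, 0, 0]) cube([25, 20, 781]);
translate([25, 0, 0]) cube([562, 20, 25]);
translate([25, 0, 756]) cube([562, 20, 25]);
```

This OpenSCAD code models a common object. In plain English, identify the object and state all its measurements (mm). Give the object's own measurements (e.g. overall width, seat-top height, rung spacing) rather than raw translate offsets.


A rectangular picture frame lying in the x–z plane (depth along y). The opening is 562 mm wide (x) by 731 mm tall (z), surrounded by a border 25 mm wide on all four sides. The frame is 20 mm deep and is made of two full-height vertical stiles with two horizontal rails fitted between them.


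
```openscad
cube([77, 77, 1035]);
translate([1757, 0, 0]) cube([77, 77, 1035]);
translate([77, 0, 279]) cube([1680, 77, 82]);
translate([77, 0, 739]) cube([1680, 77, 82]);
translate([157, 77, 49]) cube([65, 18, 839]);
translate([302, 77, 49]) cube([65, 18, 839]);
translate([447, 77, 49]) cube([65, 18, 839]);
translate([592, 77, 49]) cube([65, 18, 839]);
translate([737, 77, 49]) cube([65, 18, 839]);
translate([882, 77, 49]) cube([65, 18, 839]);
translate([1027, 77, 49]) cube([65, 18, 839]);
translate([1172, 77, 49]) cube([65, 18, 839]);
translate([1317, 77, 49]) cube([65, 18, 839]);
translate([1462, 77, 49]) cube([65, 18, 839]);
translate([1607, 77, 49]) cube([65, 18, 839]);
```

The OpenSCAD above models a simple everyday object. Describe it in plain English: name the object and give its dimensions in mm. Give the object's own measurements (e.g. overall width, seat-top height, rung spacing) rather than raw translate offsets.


A fence section. Two 77×77 mm posts, 1035 mm tall, stand on the floor with a clear span of 1680 mm between their inner faces. Two horizontal rails of 77×82 mm section span the gap between the posts with their undersides at z = 279 mm and z = 739 mm, flush with the posts' −y face. 11 pickets, each 65 mm wide, 18 mm thick and 839 mm tall, are fixed to the +y face of the rails with their bottoms at z = 49 mm, spaced across the span with a 80 mm gap after the −x post and between neighbouring pickets, with 85 mm left before the +x post.


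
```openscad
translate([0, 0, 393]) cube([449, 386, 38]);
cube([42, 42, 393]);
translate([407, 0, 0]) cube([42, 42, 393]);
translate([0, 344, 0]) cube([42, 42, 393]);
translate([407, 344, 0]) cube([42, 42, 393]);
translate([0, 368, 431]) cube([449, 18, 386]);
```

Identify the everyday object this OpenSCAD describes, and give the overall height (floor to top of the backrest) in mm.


A chair. The overall height is 817 mm.

A slab on four corner posts with a tall panel at the back — a chair. The seat slab sits at z = 393 with thickness 38, and the 386 mm backrest starts at the seat top, so the overall height is 393 + 38 + 386 = 817 mm.


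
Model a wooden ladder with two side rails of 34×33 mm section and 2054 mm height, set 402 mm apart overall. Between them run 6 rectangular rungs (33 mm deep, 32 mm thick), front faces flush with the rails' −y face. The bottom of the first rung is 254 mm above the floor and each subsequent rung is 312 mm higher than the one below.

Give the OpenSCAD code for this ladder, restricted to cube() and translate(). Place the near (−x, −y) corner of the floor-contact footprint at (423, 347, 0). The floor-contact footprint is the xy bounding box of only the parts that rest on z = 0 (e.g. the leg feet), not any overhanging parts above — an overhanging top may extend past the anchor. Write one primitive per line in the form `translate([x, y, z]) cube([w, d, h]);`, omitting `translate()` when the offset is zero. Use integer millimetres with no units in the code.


translate([423, 347, 0]) cube([34, 33, 2054]);
translate([791, 347, 0]) cube([34, 33, 2054]);
translate([457, 347, 254]) cube([334, 33, 32]);
translate([457, 347, 566]) cube([334, 33, 32]);
translate([457, 347, 878]) cube([334, 33, 32]);
translate([457, 347, 1190]) cube([334, 33, 32]);
translate([457, 347, 1502]) cube([334, 33, 32]);
translate([457, 347, 1814]) cube([334, 33, 32]);


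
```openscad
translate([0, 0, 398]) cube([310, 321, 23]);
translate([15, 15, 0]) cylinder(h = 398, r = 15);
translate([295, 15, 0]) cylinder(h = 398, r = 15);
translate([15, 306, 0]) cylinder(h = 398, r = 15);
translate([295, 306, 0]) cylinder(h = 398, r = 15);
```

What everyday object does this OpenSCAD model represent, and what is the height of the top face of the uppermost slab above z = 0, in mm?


A stool. The seat height is 421 mm.

A 310×321×23 slab at z = 398 on four corner cylinders — a stool. The seat top is 398 + 23 = 421 mm.


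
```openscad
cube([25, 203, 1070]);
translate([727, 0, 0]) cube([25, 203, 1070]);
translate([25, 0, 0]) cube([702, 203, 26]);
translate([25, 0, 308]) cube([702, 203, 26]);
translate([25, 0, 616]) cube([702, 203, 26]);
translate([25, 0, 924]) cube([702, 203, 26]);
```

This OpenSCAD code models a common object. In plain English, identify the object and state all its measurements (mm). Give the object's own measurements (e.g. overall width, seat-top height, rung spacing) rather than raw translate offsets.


An open bookshelf. Two side panels, each 25 mm thick, 203 mm deep and 1070 mm tall, stand 752 mm apart (outside-to-outside). Between them sit 4 shelves, each 26 mm thick and 203 mm deep, spanning the full gap between the sides. The bottom shelf rests on the floor (its underside at z = 0) and the clear gap between one shelf's top and the next shelf's underside is 282 mm.


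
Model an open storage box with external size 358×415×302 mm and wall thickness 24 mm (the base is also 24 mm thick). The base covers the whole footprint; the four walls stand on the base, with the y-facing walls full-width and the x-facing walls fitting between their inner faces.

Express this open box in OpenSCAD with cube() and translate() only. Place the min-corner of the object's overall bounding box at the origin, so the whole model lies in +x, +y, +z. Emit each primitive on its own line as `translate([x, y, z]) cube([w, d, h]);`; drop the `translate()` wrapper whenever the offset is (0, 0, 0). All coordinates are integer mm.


cube([358, 415, 24]);
translate([0, 0, 24]) cube([358, 24, 278]);
translate([0, 391, 24]) cube([358, 24, 278]);
translate([0, 24, 24]) cube([24, 367, 278]);
translate([334, 24, 24]) cube([24, 367, 278]);


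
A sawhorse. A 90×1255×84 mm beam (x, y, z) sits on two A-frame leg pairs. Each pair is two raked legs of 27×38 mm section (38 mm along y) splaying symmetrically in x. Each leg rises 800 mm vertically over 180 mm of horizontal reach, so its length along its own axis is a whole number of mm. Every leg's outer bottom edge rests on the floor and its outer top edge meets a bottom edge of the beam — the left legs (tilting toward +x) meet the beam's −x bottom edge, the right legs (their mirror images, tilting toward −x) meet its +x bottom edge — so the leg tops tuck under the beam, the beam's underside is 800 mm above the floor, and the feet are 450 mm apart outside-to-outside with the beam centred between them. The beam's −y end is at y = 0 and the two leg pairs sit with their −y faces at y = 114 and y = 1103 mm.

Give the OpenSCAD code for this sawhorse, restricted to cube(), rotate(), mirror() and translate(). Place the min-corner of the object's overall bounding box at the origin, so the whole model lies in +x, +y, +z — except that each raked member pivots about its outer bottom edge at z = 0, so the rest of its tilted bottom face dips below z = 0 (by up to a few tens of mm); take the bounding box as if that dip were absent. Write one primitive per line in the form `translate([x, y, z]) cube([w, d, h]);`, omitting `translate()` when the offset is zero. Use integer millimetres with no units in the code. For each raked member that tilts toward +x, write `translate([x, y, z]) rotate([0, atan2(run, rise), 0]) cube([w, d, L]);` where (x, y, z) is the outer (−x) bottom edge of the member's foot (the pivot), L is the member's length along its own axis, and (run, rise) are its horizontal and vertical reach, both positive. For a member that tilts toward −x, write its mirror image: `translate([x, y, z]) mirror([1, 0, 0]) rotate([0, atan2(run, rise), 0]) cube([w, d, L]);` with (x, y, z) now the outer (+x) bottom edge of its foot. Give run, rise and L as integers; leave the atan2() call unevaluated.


// leg length = √(180² + 800²) = 820
// right-leg outer foot x = 2·180 + 90 = 450
// beam min-corner = (180, 0, 800)
translate([180, 0, 800]) cube([90, 1255, 84]);
translate([0, 114, 0]) rotate([0, atan2(180, 800), 0]) cube([27, 38, 820]);
translate([450, 114, 0]) mirror([1, 0, 0]) rotate([0, atan2(180, 800), 0]) cube([27, 38, 820]);
translate([0, 1103, 0]) rotate([0, atan2(180, 800), 0]) cube([27, 38, 820]);
translate([450, 1103, 0]) mirror([1, 0, 0]) rotate([0, atan2(180, 800), 0]) cube([27, 38, 820]);
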